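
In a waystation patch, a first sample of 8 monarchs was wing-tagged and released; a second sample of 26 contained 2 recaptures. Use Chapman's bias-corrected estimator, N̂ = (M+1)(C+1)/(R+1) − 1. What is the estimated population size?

N̂ = (8+1)(26+1)/(2+1) − 1 = 9·27/3 − 1
= 243/3 − 1 = 81 − 1 = 80

N = 80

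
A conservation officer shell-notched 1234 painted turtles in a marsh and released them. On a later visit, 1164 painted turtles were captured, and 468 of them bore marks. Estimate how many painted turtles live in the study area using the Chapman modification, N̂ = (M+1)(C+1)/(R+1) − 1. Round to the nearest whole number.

N̂ = (1234+1)(1164+1)/(468+1) − 1 = 1235·1165/469 − 1
= 1438775/469 − 1 ≈ 3067.8 − 1 ≈ 3066.8 → 3067

N ≈ 3067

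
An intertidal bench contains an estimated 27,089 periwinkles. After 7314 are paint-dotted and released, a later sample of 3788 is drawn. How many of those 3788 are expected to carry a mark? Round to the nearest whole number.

expected recaptures ≈ 1023

Expected recaptures E[R] = M·C / N.
E[R] = 7314 × 3788 / 27089 = 27705432 / 27089 ≈ 1022.8 → 1023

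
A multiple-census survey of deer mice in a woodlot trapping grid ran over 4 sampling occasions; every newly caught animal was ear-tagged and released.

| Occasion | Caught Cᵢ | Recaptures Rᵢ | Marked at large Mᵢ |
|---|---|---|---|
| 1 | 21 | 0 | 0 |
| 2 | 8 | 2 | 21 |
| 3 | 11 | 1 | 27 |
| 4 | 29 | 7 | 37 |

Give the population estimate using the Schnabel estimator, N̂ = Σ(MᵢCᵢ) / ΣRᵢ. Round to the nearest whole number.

N ≈ 154

Σ MᵢCᵢ = 0·21 + 21·8 + 27·11 + 37·29 = 0 + 168 + 297 + 1073 = 1538
Σ Rᵢ = 0 + 2 + 1 + 7 = 10
N̂ = 1538 / 10 ≈ 153.8 → 154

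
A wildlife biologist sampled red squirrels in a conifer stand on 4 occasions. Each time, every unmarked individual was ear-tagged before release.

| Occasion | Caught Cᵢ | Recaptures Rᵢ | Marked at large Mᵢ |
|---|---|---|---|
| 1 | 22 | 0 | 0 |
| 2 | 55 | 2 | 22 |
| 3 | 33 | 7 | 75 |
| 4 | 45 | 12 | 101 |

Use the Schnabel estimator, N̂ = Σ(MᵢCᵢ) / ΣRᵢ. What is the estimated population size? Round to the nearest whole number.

Σ MᵢCᵢ = 0·22 + 22·55 + 75·33 + 101·45 = 0 + 1210 + 2475 + 4545 = 8230
Σ Rᵢ = 0 + 2 + 7 + 12 = 21
N̂ = 8230 / 21 ≈ 391.9 → 392

N ≈ 392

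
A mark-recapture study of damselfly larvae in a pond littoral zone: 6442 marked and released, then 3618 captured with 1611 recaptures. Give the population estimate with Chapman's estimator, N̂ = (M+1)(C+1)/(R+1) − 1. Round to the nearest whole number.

N ≈ 14,464

N̂ = (6442+1)(3618+1)/(1611+1) − 1 = 6443·3619/1612 − 1
= 23317217/1612 − 1 ≈ 14464.8 − 1 ≈ 14463.8 → 14464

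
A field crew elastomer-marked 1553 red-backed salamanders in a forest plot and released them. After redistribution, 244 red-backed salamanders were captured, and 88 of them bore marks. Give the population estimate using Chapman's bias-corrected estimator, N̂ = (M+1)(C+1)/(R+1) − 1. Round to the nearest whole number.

N̂ = (1553+1)(244+1)/(88+1) − 1 = 1554·245/89 − 1
= 380730/89 − 1 ≈ 4277.9 − 1 ≈ 4276.9 → 4277

N ≈ 4277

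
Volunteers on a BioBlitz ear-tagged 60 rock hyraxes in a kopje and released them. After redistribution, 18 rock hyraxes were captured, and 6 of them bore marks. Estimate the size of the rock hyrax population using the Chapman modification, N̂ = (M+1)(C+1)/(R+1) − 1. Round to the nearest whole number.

N ≈ 165

N̂ = (60+1)(18+1)/(6+1) − 1 = 61·19/7 − 1
= 1159/7 − 1 ≈ 165.6 − 1 ≈ 164.6 → 165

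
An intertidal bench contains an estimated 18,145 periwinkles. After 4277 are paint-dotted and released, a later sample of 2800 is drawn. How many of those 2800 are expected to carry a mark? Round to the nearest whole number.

The marked fraction of the population is 4277/18145, so in a sample of 2800 expect C·(M/N) marked.
E[R] = 4277 × 2800 / 18145 = 11975600 / 18145 ≈ 660.0 → 660

expected recaptures ≈ 660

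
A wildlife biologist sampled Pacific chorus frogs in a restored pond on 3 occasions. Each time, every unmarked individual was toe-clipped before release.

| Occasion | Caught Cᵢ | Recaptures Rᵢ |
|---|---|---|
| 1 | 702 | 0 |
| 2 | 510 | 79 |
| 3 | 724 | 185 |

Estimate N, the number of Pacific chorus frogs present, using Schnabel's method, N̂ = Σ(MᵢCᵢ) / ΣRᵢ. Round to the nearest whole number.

N ≈ 4463

Marked at large before each occasion: Mᵢ = Σⱼ<ᵢ (Cⱼ − Rⱼ) → M1=0, M2=702, M3=1133
Σ MᵢCᵢ = 0·702 + 702·510 + 1133·724 = 0 + 358020 + 820292 = 1178312
Σ Rᵢ = 0 + 79 + 185 = 264
N̂ = 1178312 / 264 ≈ 4463.3 → 4463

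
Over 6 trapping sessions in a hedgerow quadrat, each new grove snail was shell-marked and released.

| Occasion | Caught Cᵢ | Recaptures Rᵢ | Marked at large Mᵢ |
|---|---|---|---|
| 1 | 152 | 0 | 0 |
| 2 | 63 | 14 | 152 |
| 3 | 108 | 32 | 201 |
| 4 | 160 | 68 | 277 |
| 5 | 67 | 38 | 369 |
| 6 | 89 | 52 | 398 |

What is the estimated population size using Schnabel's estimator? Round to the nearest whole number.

Σ MᵢCᵢ = 0·152 + 152·63 + 201·108 + 277·160 + 369·67 + 398·89 = 0 + 9576 + 21708 + 44320 + 24723 + 35422 = 135749
Σ Rᵢ = 0 + 14 + 32 + 68 + 38 + 52 = 204
N̂ = 135749 / 204 ≈ 665.4 → 665

N ≈ 665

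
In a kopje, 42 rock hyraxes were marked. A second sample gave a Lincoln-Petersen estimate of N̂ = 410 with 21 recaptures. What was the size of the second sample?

C = 205

From N = M·C/R: C = N·R / M = 410·21 / 42 = 8610 / 42 = 205.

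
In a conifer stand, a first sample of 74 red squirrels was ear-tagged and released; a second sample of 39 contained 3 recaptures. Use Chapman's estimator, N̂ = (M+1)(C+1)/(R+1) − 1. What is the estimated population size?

N = 749

N̂ = (74+1)(39+1)/(3+1) − 1 = 75·40/4 − 1
= 3000/4 − 1 = 750 − 1 = 749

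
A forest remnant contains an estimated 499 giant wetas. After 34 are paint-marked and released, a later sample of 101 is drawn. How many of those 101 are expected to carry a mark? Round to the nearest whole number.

expected recaptures ≈ 7

Expected recaptures E[R] = M·C / N.
E[R] = 34 × 101 / 499 = 3434 / 499 ≈ 6.9 → 7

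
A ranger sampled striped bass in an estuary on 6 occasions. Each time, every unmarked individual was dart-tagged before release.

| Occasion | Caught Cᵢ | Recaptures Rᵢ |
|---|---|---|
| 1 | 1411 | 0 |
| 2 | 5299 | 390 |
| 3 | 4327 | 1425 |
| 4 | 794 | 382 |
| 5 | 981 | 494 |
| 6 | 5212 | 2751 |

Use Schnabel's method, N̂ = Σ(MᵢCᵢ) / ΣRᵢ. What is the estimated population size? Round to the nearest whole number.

N ≈ 19,174

Marked at large before each occasion: Mᵢ = Σⱼ<ᵢ (Cⱼ − Rⱼ) → M1=0, M2=1411, M3=6320, M4=9222, M5=9634, M6=10121
Σ MᵢCᵢ = 0·1411 + 1411·5299 + 6320·4327 + 9222·794 + 9634·981 + 10121·5212 = 0 + 7476889 + 27346640 + 7322268 + 9450954 + 52750652 = 104347403
Σ Rᵢ = 0 + 390 + 1425 + 382 + 494 + 2751 = 5442
N̂ = 104347403 / 5442 ≈ 19174.46 → 19174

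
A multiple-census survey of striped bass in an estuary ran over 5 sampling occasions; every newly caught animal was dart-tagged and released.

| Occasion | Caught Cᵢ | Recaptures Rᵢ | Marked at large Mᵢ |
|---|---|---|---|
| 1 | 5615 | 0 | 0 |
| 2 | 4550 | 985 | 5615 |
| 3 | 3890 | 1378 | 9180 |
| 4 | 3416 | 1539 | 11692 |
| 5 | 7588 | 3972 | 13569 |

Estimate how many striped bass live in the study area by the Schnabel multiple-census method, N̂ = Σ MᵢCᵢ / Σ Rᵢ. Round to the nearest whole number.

N ≈ 25,928

Σ MᵢCᵢ = 0·5615 + 5615·4550 + 9180·3890 + 11692·3416 + 13569·7588 = 0 + 25548250 + 35710200 + 39939872 + 102961572 = 204159894
Σ Rᵢ = 0 + 985 + 1378 + 1539 + 3972 = 7874
N̂ = 204159894 / 7874 ≈ 25928.4 → 25928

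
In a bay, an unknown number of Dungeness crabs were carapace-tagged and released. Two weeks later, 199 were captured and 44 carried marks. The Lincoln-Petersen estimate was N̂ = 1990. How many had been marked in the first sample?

From N = M·C/R: M = N·R / C = 1990·44 / 199 = 87560 / 199 = 440.

M = 440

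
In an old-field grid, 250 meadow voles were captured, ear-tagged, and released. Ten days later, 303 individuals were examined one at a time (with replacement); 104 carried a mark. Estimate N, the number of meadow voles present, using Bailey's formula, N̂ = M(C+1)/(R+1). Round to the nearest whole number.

N ≈ 724

N̂ = 250·(303+1)/(104+1) = 250·304/105 = 76000/105 ≈ 723.8 → 724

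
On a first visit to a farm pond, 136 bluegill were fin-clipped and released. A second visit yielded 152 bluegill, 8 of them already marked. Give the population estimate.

N = 2584

The marked fraction in the recapture sample should equal the marked fraction in the population: 8/152 = 136/N.
N = (136 × 152) / 8 = 20672 / 8 = 2584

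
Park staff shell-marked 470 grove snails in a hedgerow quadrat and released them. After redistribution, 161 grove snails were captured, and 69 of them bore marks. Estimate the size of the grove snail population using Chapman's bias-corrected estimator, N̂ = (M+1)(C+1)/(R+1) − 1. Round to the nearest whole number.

N ≈ 1089

N̂ = (470+1)(161+1)/(69+1) − 1 = 471·162/70 − 1
= 76302/70 − 1 ≈ 1090.0 − 1 ≈ 1089.0 → 1089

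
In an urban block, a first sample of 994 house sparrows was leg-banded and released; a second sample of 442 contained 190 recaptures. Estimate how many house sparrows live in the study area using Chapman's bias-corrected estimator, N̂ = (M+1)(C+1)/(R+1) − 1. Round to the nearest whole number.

N̂ = (994+1)(442+1)/(190+1) − 1 = 995·443/191 − 1
= 440785/191 − 1 ≈ 2307.8 − 1 ≈ 2306.8 → 2307

N ≈ 2307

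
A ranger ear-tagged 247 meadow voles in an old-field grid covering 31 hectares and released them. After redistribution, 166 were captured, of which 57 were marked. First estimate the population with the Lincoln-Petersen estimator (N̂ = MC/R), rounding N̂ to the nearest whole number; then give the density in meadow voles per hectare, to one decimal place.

N̂ = 247·166/57 = 41002/57 ≈ 719.3 → 719
Density = N̂ / area = 719 / 31 ≈ 23.19 → 23.2 per hectare

density ≈ 23.2 meadow voles per hectare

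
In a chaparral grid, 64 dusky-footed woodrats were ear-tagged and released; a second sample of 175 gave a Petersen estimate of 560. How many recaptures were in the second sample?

From N = M·C/R: R = M·C / N = 64·175 / 560 = 11200 / 560 = 20.

R = 20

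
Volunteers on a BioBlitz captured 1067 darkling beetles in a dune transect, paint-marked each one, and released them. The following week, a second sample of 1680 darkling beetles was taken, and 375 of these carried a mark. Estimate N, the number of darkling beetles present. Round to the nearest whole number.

If marked individuals mix randomly, R/C ≈ M/N, giving N ≈ M·C/R.
N = (1067 × 1680) / 375 = 1792560 / 375 ≈ 4780.2 → 4780

N ≈ 4780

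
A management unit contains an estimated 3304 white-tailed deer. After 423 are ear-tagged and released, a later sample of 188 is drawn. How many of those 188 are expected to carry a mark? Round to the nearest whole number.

expected recaptures ≈ 24

The marked fraction of the population is 423/3304, so in a sample of 188 expect C·(M/N) marked.
E[R] = 423 × 188 / 3304 = 79524 / 3304 ≈ 24.1 → 24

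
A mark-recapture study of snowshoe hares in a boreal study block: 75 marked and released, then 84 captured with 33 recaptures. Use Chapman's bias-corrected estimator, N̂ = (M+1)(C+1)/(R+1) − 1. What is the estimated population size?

N = 189

N̂ = (75+1)(84+1)/(33+1) − 1 = 76·85/34 − 1
= 6460/34 − 1 = 190 − 1 = 189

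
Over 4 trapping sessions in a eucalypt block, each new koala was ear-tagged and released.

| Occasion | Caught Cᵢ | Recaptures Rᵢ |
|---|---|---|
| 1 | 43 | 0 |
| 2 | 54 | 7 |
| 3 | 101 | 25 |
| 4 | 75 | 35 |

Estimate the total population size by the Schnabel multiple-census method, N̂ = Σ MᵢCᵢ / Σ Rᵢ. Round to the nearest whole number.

N ≈ 356

Marked at large before each occasion: Mᵢ = Σⱼ<ᵢ (Cⱼ − Rⱼ) → M1=0, M2=43, M3=90, M4=166
Σ MᵢCᵢ = 0·43 + 43·54 + 90·101 + 166·75 = 0 + 2322 + 9090 + 12450 = 23862
Σ Rᵢ = 0 + 7 + 25 + 35 = 67
N̂ = 23862 / 67 ≈ 356.1 → 356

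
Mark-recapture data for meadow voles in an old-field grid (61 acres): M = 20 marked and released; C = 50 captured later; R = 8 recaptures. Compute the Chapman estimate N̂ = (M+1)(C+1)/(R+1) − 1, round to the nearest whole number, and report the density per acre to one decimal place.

N̂ = 21·51/9 − 1 = 1071/9 − 1 = 118
Density = N̂ / area = 118 / 61 ≈ 1.93 → 1.9 per acre

density ≈ 1.9 meadow voles per acre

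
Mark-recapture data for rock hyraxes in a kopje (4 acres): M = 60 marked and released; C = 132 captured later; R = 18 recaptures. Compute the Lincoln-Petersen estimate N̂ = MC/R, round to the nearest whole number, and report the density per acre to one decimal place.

N̂ = 60·132/18 = 7920/18 = 440
Density = N̂ / area = 440 / 4 = 110.0 per acre

density ≈ 110.0 rock hyraxes per acre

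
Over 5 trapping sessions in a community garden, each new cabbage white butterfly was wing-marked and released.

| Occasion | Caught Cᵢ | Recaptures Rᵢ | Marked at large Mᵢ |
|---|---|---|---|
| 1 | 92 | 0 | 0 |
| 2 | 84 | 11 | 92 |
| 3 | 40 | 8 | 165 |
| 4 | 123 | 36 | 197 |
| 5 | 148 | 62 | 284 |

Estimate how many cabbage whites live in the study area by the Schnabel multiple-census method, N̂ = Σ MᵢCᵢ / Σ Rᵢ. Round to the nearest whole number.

Σ MᵢCᵢ = 0·92 + 92·84 + 165·40 + 197·123 + 284·148 = 0 + 7728 + 6600 + 24231 + 42032 = 80591
Σ Rᵢ = 0 + 11 + 8 + 36 + 62 = 117
N̂ = 80591 / 117 ≈ 688.8 → 689

N ≈ 689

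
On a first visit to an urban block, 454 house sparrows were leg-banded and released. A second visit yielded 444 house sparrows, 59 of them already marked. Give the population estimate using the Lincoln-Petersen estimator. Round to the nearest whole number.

Lincoln-Petersen assumes M/N = R/C, so N = M·C / R.
N = (454 × 444) / 59 = 201576 / 59 ≈ 3416.5 → 3417

N ≈ 3417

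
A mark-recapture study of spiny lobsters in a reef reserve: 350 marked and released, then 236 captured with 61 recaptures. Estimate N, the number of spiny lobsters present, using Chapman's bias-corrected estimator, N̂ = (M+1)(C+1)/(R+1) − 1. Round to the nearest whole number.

N ≈ 1341

N̂ = (350+1)(236+1)/(61+1) − 1 = 351·237/62 − 1
= 83187/62 − 1 ≈ 1341.7 − 1 ≈ 1340.7 → 1341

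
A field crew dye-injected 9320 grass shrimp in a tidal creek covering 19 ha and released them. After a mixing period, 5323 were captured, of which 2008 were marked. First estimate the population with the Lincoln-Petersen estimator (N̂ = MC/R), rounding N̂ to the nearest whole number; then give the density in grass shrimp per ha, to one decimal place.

density ≈ 1300.3 grass shrimp per ha

N̂ = 9320·5323/2008 = 49610360/2008 ≈ 24706.4 → 24706
Density = N̂ / area = 24706 / 19 ≈ 1300.32 → 1300.3 per ha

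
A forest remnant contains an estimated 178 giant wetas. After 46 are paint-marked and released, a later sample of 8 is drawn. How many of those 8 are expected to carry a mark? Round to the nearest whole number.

expected recaptures ≈ 2

Expected recaptures E[R] = M·C / N.
E[R] = 46 × 8 / 178 = 368 / 178 ≈ 2.1 → 2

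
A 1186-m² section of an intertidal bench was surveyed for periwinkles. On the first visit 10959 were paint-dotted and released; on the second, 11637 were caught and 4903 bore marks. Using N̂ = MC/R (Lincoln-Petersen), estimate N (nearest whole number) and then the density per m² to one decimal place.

density ≈ 21.9 periwinkles per m²

N̂ = 10959·11637/4903 = 127529883/4903 ≈ 26010.6 → 26011
Density = N̂ / area = 26011 / 1186 ≈ 21.93 → 21.9 per m²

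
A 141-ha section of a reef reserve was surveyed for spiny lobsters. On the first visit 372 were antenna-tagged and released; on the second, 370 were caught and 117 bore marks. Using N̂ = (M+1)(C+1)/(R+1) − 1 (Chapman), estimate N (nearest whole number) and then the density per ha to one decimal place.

N̂ = 373·371/118 − 1 = 138383/118 − 1 ≈ 1171.7 → 1172
Density = N̂ / area = 1172 / 141 ≈ 8.31 → 8.3 per ha

density ≈ 8.3 spiny lobsters per ha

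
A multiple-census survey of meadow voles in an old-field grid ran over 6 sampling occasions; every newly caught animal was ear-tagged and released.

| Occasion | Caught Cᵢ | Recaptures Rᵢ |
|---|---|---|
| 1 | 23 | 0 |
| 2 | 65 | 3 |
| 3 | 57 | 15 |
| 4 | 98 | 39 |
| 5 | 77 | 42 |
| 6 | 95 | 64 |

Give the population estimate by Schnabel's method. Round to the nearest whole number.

N ≈ 332

Marked at large before each occasion: Mᵢ = Σⱼ<ᵢ (Cⱼ − Rⱼ) → M1=0, M2=23, M3=85, M4=127, M5=186, M6=221
Σ MᵢCᵢ = 0·23 + 23·65 + 85·57 + 127·98 + 186·77 + 221·95 = 0 + 1495 + 4845 + 12446 + 14322 + 20995 = 54103
Σ Rᵢ = 0 + 3 + 15 + 39 + 42 + 64 = 163
N̂ = 54103 / 163 ≈ 331.9 → 332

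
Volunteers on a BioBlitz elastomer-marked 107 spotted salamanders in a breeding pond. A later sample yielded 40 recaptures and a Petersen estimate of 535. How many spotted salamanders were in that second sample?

C = 200

From N = M·C/R: C = N·R / M = 535·40 / 107 = 21400 / 107 = 200.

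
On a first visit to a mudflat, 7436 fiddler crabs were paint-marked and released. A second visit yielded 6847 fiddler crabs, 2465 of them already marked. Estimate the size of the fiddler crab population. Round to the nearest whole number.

N = (7436 × 6847) / 2465 = 50914292 / 2465 ≈ 20654.9 → 20655

N ≈ 20,655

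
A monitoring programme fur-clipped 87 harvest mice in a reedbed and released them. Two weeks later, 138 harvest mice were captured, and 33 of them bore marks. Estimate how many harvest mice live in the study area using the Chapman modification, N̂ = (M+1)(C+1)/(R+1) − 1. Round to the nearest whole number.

N̂ = (87+1)(138+1)/(33+1) − 1 = 88·139/34 − 1
= 12232/34 − 1 ≈ 359.8 − 1 ≈ 358.8 → 359

N ≈ 359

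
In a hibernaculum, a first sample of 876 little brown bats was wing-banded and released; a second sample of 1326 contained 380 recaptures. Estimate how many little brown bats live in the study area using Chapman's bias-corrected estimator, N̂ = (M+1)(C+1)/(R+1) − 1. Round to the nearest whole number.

N̂ = (876+1)(1326+1)/(380+1) − 1 = 877·1327/381 − 1
= 1163779/381 − 1 ≈ 3054.5 − 1 ≈ 3053.5 → 3054

N ≈ 3054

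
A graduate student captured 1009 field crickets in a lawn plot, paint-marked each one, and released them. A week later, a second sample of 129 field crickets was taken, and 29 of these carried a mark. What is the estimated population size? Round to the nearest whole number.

N = (1009 × 129) / 29 = 130161 / 29 ≈ 4488.3 → 4488

N ≈ 4488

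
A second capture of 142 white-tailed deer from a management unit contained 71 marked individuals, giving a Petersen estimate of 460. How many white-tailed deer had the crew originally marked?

M = 230

From N = M·C/R: M = N·R / C = 460·71 / 142 = 32660 / 142 = 230.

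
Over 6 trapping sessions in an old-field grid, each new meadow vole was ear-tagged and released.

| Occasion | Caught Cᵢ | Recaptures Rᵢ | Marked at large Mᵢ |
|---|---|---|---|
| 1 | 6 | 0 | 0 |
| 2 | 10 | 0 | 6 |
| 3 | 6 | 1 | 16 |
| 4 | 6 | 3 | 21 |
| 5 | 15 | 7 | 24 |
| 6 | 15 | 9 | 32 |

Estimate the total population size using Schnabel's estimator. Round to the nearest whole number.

Σ MᵢCᵢ = 0·6 + 6·10 + 16·6 + 21·6 + 24·15 + 32·15 = 0 + 60 + 96 + 126 + 360 + 480 = 1122
Σ Rᵢ = 0 + 0 + 1 + 3 + 7 + 9 = 20
N̂ = 1122 / 20 ≈ 56.1 → 56

N ≈ 56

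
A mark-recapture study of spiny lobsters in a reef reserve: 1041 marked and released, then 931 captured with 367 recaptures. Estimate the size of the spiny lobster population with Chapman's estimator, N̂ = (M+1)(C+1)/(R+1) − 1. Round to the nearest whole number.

N̂ = (1041+1)(931+1)/(367+1) − 1 = 1042·932/368 − 1
= 971144/368 − 1 ≈ 2639.0 − 1 ≈ 2638.0 → 2638

N ≈ 2638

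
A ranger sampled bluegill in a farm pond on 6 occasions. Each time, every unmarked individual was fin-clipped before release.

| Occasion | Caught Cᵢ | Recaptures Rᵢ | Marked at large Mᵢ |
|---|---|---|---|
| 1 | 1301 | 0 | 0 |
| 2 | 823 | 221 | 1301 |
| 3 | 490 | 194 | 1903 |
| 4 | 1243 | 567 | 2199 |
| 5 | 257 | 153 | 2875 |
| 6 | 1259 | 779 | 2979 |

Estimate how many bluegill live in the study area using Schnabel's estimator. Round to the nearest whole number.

N ≈ 4820

Σ MᵢCᵢ = 0·1301 + 1301·823 + 1903·490 + 2199·1243 + 2875·257 + 2979·1259 = 0 + 1070723 + 932470 + 2733357 + 738875 + 3750561 = 9225986
Σ Rᵢ = 0 + 221 + 194 + 567 + 153 + 779 = 1914
N̂ = 9225986 / 1914 ≈ 4820.3 → 4820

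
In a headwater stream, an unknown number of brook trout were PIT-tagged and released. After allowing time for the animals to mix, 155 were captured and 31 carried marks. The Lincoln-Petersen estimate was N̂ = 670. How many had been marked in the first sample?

M = 134

From N = M·C/R: M = N·R / C = 670·31 / 155 = 20770 / 155 = 134.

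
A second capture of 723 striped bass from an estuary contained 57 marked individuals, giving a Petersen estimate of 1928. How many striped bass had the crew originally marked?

M = 152

From N = M·C/R: M = N·R / C = 1928·57 / 723 = 109896 / 723 = 152.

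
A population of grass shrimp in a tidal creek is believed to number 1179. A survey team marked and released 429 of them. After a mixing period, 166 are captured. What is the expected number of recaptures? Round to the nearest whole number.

Expected recaptures E[R] = M·C / N.
E[R] = 429 × 166 / 1179 = 71214 / 1179 ≈ 60.4 → 60

expected recaptures ≈ 60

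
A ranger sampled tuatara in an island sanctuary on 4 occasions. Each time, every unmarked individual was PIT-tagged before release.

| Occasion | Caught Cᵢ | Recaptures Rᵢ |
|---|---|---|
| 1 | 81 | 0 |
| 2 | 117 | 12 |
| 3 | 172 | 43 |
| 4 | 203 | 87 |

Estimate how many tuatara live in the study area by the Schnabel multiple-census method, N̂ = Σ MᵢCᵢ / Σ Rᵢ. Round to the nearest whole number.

Marked at large before each occasion: Mᵢ = Σⱼ<ᵢ (Cⱼ − Rⱼ) → M1=0, M2=81, M3=186, M4=315
Σ MᵢCᵢ = 0·81 + 81·117 + 186·172 + 315·203 = 0 + 9477 + 31992 + 63945 = 105414
Σ Rᵢ = 0 + 12 + 43 + 87 = 142
N̂ = 105414 / 142 ≈ 742.4 → 742

N ≈ 742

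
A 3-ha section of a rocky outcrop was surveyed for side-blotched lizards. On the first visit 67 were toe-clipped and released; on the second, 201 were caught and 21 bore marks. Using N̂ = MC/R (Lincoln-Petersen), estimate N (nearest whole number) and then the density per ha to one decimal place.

N̂ = 67·201/21 = 13467/21 ≈ 641.3 → 641
Density = N̂ / area = 641 / 3 ≈ 213.67 → 213.7 per ha

density ≈ 213.7 side-blotched lizards per ha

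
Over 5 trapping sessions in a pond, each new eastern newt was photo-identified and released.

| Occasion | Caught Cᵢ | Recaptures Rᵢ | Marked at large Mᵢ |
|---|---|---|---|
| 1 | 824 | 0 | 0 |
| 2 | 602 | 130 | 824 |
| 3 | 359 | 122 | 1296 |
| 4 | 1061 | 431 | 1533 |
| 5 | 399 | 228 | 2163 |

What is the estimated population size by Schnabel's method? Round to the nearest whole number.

N ≈ 3788

Σ MᵢCᵢ = 0·824 + 824·602 + 1296·359 + 1533·1061 + 2163·399 = 0 + 496048 + 465264 + 1626513 + 863037 = 3450862
Σ Rᵢ = 0 + 130 + 122 + 431 + 228 = 911
N̂ = 3450862 / 911 ≈ 3788.0 → 3788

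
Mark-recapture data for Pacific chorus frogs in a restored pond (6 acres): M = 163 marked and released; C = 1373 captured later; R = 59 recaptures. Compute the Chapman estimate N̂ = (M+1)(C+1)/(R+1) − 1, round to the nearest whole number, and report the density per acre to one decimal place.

density ≈ 625.8 Pacific chorus frogs per acre

N̂ = 164·1374/60 − 1 = 225336/60 − 1 ≈ 3754.6 → 3755
Density = N̂ / area = 3755 / 6 ≈ 625.83 → 625.8 per acre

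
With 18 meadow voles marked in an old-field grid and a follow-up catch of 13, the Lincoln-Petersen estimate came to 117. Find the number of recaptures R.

From N = M·C/R: R = M·C / N = 18·13 / 117 = 234 / 117 = 2.

R = 2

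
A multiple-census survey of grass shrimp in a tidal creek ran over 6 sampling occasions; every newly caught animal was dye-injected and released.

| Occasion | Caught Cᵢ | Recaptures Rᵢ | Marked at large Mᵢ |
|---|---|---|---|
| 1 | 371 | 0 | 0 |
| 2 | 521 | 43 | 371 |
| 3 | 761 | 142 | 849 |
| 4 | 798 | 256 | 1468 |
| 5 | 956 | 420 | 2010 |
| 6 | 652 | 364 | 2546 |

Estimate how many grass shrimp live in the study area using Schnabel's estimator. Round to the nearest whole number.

Σ MᵢCᵢ = 0·371 + 371·521 + 849·761 + 1468·798 + 2010·956 + 2546·652 = 0 + 193291 + 646089 + 1171464 + 1921560 + 1659992 = 5592396
Σ Rᵢ = 0 + 43 + 142 + 256 + 420 + 364 = 1225
N̂ = 5592396 / 1225 ≈ 4565.2 → 4565

N ≈ 4565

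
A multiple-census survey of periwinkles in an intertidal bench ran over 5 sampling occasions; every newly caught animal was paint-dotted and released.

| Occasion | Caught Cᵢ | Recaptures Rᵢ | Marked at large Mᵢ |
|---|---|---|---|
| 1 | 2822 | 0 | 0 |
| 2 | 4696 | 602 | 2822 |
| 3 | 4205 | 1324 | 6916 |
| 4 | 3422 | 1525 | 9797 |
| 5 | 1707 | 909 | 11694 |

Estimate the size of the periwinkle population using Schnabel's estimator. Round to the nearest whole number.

N ≈ 21,977

Σ MᵢCᵢ = 0·2822 + 2822·4696 + 6916·4205 + 9797·3422 + 11694·1707 = 0 + 13252112 + 29081780 + 33525334 + 19961658 = 95820884
Σ Rᵢ = 0 + 602 + 1324 + 1525 + 909 = 4360
N̂ = 95820884 / 4360 ≈ 21977.3 → 21977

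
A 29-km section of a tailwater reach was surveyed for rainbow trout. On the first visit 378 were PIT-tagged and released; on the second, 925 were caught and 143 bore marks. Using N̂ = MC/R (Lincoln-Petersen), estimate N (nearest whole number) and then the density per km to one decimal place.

density ≈ 84.3 rainbow trout per km

N̂ = 378·925/143 = 349650/143 ≈ 2445.1 → 2445
Density = N̂ / area = 2445 / 29 ≈ 84.31 → 84.3 per km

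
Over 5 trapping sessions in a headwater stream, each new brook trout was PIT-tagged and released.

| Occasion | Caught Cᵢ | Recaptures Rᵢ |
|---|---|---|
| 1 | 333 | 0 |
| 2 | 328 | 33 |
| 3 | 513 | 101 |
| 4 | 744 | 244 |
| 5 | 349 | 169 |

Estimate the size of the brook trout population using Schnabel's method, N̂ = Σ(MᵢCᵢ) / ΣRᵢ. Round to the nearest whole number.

N ≈ 3186

Marked at large before each occasion: Mᵢ = Σⱼ<ᵢ (Cⱼ − Rⱼ) → M1=0, M2=333, M3=628, M4=1040, M5=1540
Σ MᵢCᵢ = 0·333 + 333·328 + 628·513 + 1040·744 + 1540·349 = 0 + 109224 + 322164 + 773760 + 537460 = 1742608
Σ Rᵢ = 0 + 33 + 101 + 244 + 169 = 547
N̂ = 1742608 / 547 ≈ 3185.8 → 3186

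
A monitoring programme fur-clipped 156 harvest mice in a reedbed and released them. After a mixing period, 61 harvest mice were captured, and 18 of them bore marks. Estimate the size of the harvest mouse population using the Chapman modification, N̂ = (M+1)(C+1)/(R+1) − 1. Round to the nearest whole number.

N ≈ 511

N̂ = (156+1)(61+1)/(18+1) − 1 = 157·62/19 − 1
= 9734/19 − 1 ≈ 512.3 − 1 ≈ 511.3 → 511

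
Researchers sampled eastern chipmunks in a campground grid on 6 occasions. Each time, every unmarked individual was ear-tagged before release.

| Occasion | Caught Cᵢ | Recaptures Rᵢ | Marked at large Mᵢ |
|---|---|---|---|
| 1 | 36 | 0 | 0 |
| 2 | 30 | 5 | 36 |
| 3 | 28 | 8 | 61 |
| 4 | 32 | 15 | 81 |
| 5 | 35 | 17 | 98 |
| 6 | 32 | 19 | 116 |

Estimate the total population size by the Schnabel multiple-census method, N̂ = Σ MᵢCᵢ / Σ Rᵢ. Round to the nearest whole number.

Σ MᵢCᵢ = 0·36 + 36·30 + 61·28 + 81·32 + 98·35 + 116·32 = 0 + 1080 + 1708 + 2592 + 3430 + 3712 = 12522
Σ Rᵢ = 0 + 5 + 8 + 15 + 17 + 19 = 64
N̂ = 12522 / 64 ≈ 195.7 → 196

N ≈ 196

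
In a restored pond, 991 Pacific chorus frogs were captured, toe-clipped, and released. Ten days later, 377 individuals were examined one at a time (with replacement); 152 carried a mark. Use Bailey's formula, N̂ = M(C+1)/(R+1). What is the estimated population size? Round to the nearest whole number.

N̂ = 991·(377+1)/(152+1) = 991·378/153 = 374598/153 ≈ 2448.4 → 2448

N ≈ 2448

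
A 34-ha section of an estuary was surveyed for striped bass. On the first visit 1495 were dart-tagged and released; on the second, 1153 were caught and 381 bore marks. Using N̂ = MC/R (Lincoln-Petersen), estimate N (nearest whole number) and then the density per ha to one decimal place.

density ≈ 133.1 striped bass per ha

N̂ = 1495·1153/381 = 1723735/381 ≈ 4524.2 → 4524
Density = N̂ / area = 4524 / 34 ≈ 133.06 → 133.1 per ha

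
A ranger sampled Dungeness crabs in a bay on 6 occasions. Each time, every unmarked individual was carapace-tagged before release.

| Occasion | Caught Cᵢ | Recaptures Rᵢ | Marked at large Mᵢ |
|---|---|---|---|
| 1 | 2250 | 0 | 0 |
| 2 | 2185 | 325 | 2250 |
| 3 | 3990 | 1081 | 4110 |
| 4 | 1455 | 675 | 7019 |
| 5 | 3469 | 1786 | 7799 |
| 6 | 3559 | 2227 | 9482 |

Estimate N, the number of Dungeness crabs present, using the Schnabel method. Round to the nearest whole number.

N ≈ 15,151

Σ MᵢCᵢ = 0·2250 + 2250·2185 + 4110·3990 + 7019·1455 + 7799·3469 + 9482·3559 = 0 + 4916250 + 16398900 + 10212645 + 27054731 + 33746438 = 92328964
Σ Rᵢ = 0 + 325 + 1081 + 675 + 1786 + 2227 = 6094
N̂ = 92328964 / 6094 ≈ 15150.8 → 15151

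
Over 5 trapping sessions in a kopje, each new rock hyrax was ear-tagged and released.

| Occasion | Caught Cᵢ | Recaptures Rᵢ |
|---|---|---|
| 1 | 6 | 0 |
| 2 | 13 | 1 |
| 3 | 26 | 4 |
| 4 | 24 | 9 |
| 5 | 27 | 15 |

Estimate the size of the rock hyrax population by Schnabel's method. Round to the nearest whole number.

Marked at large before each occasion: Mᵢ = Σⱼ<ᵢ (Cⱼ − Rⱼ) → M1=0, M2=6, M3=18, M4=40, M5=55
Σ MᵢCᵢ = 0·6 + 6·13 + 18·26 + 40·24 + 55·27 = 0 + 78 + 468 + 960 + 1485 = 2991
Σ Rᵢ = 0 + 1 + 4 + 9 + 15 = 29
N̂ = 2991 / 29 ≈ 103.1 → 103

N ≈ 103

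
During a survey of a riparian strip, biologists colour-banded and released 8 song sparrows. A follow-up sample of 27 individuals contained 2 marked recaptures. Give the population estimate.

N = 108

Lincoln-Petersen assumes M/N = R/C, so N = M·C / R.
N = (8 × 27) / 2 = 216 / 2 = 108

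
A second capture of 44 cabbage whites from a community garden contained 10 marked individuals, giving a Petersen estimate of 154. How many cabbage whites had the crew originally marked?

From N = M·C/R: M = N·R / C = 154·10 / 44 = 1540 / 44 = 35.

M = 35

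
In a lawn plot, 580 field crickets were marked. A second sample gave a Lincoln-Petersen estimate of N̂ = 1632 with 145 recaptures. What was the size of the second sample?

From N = M·C/R: C = N·R / M = 1632·145 / 580 = 236640 / 580 = 408.

C = 408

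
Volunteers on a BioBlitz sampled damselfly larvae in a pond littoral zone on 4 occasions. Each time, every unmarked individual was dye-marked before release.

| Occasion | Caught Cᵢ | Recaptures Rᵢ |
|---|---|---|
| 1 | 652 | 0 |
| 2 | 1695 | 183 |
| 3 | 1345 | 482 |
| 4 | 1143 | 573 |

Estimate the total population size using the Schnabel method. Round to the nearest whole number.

Marked at large before each occasion: Mᵢ = Σⱼ<ᵢ (Cⱼ − Rⱼ) → M1=0, M2=652, M3=2164, M4=3027
Σ MᵢCᵢ = 0·652 + 652·1695 + 2164·1345 + 3027·1143 = 0 + 1105140 + 2910580 + 3459861 = 7475581
Σ Rᵢ = 0 + 183 + 482 + 573 = 1238
N̂ = 7475581 / 1238 ≈ 6038.4 → 6038

N ≈ 6038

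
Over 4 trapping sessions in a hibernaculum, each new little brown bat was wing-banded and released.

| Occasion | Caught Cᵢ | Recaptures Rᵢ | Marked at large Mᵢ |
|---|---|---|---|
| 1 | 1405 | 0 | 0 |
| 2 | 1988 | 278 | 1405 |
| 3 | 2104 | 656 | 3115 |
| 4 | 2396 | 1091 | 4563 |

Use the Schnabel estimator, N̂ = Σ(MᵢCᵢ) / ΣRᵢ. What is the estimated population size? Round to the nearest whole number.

Σ MᵢCᵢ = 0·1405 + 1405·1988 + 3115·2104 + 4563·2396 = 0 + 2793140 + 6553960 + 10932948 = 20280048
Σ Rᵢ = 0 + 278 + 656 + 1091 = 2025
N̂ = 20280048 / 2025 ≈ 10014.8 → 10015

N ≈ 10,015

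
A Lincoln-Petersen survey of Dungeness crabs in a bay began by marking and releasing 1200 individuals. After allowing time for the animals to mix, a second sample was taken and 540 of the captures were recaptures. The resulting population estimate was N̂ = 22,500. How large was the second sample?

From N = M·C/R: C = N·R / M = 22500·540 / 1200 = 12150000 / 1200 = 10125.

C = 10125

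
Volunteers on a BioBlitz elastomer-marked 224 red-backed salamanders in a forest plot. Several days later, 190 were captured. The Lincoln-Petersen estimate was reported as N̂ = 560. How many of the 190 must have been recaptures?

From N = M·C/R: R = M·C / N = 224·190 / 560 = 42560 / 560 = 76.

R = 76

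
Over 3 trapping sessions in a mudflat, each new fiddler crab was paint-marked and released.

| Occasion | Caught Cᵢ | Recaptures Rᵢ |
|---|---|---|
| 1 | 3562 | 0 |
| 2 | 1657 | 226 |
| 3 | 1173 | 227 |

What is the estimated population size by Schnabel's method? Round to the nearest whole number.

Marked at large before each occasion: Mᵢ = Σⱼ<ᵢ (Cⱼ − Rⱼ) → M1=0, M2=3562, M3=4993
Σ MᵢCᵢ = 0·3562 + 3562·1657 + 4993·1173 = 0 + 5902234 + 5856789 = 11759023
Σ Rᵢ = 0 + 226 + 227 = 453
N̂ = 11759023 / 453 ≈ 25958.1 → 25958

N ≈ 25,958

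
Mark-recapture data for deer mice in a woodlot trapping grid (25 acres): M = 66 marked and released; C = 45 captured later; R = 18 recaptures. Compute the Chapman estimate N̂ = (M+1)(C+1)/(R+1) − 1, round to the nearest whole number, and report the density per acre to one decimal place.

N̂ = 67·46/19 − 1 = 3082/19 − 1 ≈ 161.2 → 161
Density = N̂ / area = 161 / 25 ≈ 6.44 → 6.4 per acre

density ≈ 6.4 deer mice per acre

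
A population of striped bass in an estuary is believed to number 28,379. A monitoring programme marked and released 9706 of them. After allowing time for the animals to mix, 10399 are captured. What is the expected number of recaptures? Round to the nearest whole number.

Expected recaptures E[R] = M·C / N.
E[R] = 9706 × 10399 / 28379 = 100932694 / 28379 ≈ 3556.6 → 3557

expected recaptures ≈ 3557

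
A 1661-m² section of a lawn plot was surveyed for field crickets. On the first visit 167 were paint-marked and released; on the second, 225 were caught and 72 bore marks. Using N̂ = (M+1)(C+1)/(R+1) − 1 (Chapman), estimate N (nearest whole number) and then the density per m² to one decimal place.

density ≈ 0.3 field crickets per m²

N̂ = 168·226/73 − 1 = 37968/73 − 1 ≈ 519.1 → 519
Density = N̂ / area = 519 / 1661 ≈ 0.31 → 0.3 per m²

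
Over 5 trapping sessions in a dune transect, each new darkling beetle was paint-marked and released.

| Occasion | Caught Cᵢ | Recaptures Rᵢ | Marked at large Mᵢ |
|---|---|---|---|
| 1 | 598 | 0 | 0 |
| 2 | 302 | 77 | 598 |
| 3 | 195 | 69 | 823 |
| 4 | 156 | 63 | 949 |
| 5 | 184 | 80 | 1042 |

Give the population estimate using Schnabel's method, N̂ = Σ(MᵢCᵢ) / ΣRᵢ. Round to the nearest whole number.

Σ MᵢCᵢ = 0·598 + 598·302 + 823·195 + 949·156 + 1042·184 = 0 + 180596 + 160485 + 148044 + 191728 = 680853
Σ Rᵢ = 0 + 77 + 69 + 63 + 80 = 289
N̂ = 680853 / 289 ≈ 2355.9 → 2356

N ≈ 2356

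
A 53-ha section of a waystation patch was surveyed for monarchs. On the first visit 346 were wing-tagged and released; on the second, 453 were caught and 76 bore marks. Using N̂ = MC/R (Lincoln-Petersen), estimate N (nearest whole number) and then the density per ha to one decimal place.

density ≈ 38.9 monarchs per ha

N̂ = 346·453/76 = 156738/76 ≈ 2062.3 → 2062
Density = N̂ / area = 2062 / 53 ≈ 38.91 → 38.9 per ha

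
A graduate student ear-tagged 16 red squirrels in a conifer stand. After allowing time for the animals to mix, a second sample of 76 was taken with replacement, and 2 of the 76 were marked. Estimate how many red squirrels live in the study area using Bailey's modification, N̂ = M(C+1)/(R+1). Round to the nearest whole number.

N̂ = 16·(76+1)/(2+1) = 16·77/3 = 1232/3 ≈ 410.7 → 411

N ≈ 411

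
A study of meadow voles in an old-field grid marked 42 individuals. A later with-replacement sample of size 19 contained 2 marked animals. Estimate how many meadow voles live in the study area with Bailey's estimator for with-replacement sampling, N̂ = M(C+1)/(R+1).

N = 280

N̂ = 42·(19+1)/(2+1) = 42·20/3 = 840/3 = 280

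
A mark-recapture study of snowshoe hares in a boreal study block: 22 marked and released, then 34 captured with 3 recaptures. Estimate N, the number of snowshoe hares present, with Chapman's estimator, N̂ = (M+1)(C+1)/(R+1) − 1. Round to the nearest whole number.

N̂ = (22+1)(34+1)/(3+1) − 1 = 23·35/4 − 1
= 805/4 − 1 ≈ 201.2 − 1 ≈ 200.2 → 200

N ≈ 200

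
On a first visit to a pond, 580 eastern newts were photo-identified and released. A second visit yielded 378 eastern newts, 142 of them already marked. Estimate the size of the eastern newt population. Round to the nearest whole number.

The marked fraction in the recapture sample should equal the marked fraction in the population: 142/378 = 580/N.
N = (580 × 378) / 142 = 219240 / 142 ≈ 1543.9 → 1544

N ≈ 1544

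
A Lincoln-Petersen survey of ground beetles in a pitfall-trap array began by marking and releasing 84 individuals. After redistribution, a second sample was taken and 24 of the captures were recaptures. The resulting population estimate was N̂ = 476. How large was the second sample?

From N = M·C/R: C = N·R / M = 476·24 / 84 = 11424 / 84 = 136.

C = 136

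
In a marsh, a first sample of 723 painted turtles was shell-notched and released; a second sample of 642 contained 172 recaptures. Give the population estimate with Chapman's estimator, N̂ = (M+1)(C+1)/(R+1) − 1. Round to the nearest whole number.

N̂ = (723+1)(642+1)/(172+1) − 1 = 724·643/173 − 1
= 465532/173 − 1 ≈ 2690.9 − 1 ≈ 2689.9 → 2690

N ≈ 2690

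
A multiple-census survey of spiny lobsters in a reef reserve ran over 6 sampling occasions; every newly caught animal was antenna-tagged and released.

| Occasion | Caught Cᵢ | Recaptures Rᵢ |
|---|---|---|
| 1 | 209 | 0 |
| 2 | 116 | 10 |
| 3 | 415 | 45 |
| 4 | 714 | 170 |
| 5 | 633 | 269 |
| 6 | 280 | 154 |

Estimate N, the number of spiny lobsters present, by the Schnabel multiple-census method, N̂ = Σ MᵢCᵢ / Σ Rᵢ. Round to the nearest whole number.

N ≈ 2883

Marked at large before each occasion: Mᵢ = Σⱼ<ᵢ (Cⱼ − Rⱼ) → M1=0, M2=209, M3=315, M4=685, M5=1229, M6=1593
Σ MᵢCᵢ = 0·209 + 209·116 + 315·415 + 685·714 + 1229·633 + 1593·280 = 0 + 24244 + 130725 + 489090 + 777957 + 446040 = 1868056
Σ Rᵢ = 0 + 10 + 45 + 170 + 269 + 154 = 648
N̂ = 1868056 / 648 ≈ 2882.8 → 2883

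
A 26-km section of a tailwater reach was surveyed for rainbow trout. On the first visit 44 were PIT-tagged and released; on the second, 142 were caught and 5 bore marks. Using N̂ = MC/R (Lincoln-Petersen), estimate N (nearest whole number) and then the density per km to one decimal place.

density ≈ 48.1 rainbow trout per km

N̂ = 44·142/5 = 6248/5 ≈ 1249.6 → 1250
Density = N̂ / area = 1250 / 26 ≈ 48.08 → 48.1 per km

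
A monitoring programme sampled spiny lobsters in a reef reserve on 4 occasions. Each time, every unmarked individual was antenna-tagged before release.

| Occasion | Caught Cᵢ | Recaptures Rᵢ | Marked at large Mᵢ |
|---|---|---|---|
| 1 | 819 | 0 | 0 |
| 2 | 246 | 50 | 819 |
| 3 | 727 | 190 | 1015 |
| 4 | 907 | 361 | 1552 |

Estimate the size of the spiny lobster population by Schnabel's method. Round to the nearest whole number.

N ≈ 3905

Σ MᵢCᵢ = 0·819 + 819·246 + 1015·727 + 1552·907 = 0 + 201474 + 737905 + 1407664 = 2347043
Σ Rᵢ = 0 + 50 + 190 + 361 = 601
N̂ = 2347043 / 601 ≈ 3905.2 → 3905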